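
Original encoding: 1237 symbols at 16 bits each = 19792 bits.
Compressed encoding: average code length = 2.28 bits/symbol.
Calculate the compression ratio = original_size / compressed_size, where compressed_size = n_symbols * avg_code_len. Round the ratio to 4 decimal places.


original_size = n_symbols * orig_bits = 1237 * 16 = 19792 bits
compressed_size = n_symbols * avg_code_len = 1237 * 2.28 = 2820.36 bits
ratio = original_size / compressed_size = 19792 / 2820.36 = 7.0175

Compression ratio = 7.0175


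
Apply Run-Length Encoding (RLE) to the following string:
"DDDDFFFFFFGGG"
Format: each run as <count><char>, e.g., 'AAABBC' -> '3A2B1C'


Scanning runs left to right:
  i=0: run of 'D' x 4 -> '4D'
  i=4: run of 'F' x 6 -> '6F'
  i=10: run of 'G' x 3 -> '3G'

RLE = 4D6F3G


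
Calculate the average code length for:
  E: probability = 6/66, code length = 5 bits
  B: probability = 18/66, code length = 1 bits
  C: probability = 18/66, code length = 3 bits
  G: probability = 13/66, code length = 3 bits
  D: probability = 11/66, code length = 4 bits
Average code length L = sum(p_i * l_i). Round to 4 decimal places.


Weighted contributions p_i * l_i:
  E: (6/66) * 5 = 30/66
  B: (18/66) * 1 = 18/66
  C: (18/66) * 3 = 54/66
  G: (13/66) * 3 = 39/66
  D: (11/66) * 4 = 44/66
Sum = (30 + 18 + 54 + 39 + 44)/66 = 185/66

L = 185/66 = 2.8030 bits/symbol


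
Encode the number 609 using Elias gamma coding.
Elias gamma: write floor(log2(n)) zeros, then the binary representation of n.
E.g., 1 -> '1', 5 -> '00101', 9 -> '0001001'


num_bits = floor(log2(609)) + 1 = 10
leading_zeros = num_bits - 1 = 9
binary(609) = 1001100001

Elias gamma(609) = '000000000' + '1001100001' = 0000000001001100001 (19 bits)


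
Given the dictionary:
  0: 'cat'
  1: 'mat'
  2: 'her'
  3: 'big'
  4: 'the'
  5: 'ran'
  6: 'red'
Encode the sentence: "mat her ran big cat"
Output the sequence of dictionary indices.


Look up each word in the dictionary:
  'mat' -> 1
  'her' -> 2
  'ran' -> 5
  'big' -> 3
  'cat' -> 0

Encoded: [1, 2, 5, 3, 0]


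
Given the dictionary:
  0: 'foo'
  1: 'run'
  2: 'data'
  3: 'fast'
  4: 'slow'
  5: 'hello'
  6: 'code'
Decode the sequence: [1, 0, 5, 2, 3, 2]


Look up each index in the dictionary:
  1 -> 'run'
  0 -> 'foo'
  5 -> 'hello'
  2 -> 'data'
  3 -> 'fast'
  2 -> 'data'

Decoded: "run foo hello data fast data"


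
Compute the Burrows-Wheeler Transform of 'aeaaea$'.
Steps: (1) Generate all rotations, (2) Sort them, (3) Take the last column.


Rotations (sorted):
  0: $aeaaea -> last char: a
  1: a$aeaae -> last char: e
  2: aaea$ae -> last char: e
  3: aea$aea -> last char: a
  4: aeaaea$ -> last char: $
  5: ea$aeaa -> last char: a
  6: eaaea$a -> last char: a


BWT = aeea$aa


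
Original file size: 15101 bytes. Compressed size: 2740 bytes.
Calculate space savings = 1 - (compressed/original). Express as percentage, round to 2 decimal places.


ratio = compressed/original = 2740/15101 = 0.181445
savings = 1 - ratio = 1 - 0.181445 = 0.818555
as a percentage: 0.818555 * 100 = 81.86%

Space savings = 1 - 2740/15101 = 81.86%


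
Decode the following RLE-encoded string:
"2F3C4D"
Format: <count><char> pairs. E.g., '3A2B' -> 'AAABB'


Expanding each <count><char> pair:
  2F -> 'FF'
  3C -> 'CCC'
  4D -> 'DDDD'

Decoded = FFCCCDDDD


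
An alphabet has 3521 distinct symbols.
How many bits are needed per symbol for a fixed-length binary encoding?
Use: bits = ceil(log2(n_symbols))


log2(3521) = 11.7818
Bracket: 2^11 = 2048 < 3521 <= 2^12 = 4096
So ceil(log2(3521)) = 12

bits = ceil(log2(3521)) = ceil(11.7818) = 12 bits


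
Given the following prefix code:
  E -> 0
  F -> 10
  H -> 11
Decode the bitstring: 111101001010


Decoding step by step:
Bits 11 -> H
Bits 11 -> H
Bits 0 -> E
Bits 10 -> F
Bits 0 -> E
Bits 10 -> F
Bits 10 -> F


Decoded message: HHEFEFF


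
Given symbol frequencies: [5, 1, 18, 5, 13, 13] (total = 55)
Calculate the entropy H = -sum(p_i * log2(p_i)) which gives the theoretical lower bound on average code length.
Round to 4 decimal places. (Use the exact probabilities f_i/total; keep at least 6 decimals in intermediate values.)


Per-symbol terms -p_i * log2(p_i) with p_i = f_i/55:
  p = 5/55 = 0.090909: log2(p) = -3.459432, -p*log2(p) = 0.314494
  p = 1/55 = 0.018182: log2(p) = -5.781360, -p*log2(p) = 0.105116
  p = 18/55 = 0.327273: log2(p) = -1.611435, -p*log2(p) = 0.527379
  p = 5/55 = 0.090909: log2(p) = -3.459432, -p*log2(p) = 0.314494
  p = 13/55 = 0.236364: log2(p) = -2.080920, -p*log2(p) = 0.491854
  p = 13/55 = 0.236364: log2(p) = -2.080920, -p*log2(p) = 0.491854
H = 0.314494 + 0.105116 + 0.527379 + 0.314494 + 0.491854 + 0.491854 = 2.245191

H = 2.2452 bits/symbol


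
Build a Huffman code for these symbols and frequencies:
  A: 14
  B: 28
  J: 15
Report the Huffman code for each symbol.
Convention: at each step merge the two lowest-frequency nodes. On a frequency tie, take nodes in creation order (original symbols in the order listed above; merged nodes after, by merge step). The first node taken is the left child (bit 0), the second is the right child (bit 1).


Huffman tree construction:
Step 1: Merge A(14) + J(15) = 29
Step 2: Merge B(28) + (A+J)(29) = 57
Read each symbol's code off the tree from the root (left child = 0, right child = 1).

Codes:
  A: 10 (length 2)
  B: 0 (length 1)
  J: 11 (length 2)
Average code length: 86/57 = 1.5088 bits/symbol


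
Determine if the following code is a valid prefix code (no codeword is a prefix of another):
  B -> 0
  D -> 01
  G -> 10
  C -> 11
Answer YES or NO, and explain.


Checking each pair (does one codeword prefix another?):
  B='0' vs D='01': prefix -- VIOLATION

NO -- this is NOT a valid prefix code. B (0) is a prefix of D (01).


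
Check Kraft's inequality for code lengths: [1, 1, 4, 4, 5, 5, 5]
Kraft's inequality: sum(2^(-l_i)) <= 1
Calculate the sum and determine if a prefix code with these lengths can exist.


Sum = 2^(-1) + 2^(-1) + 2^(-4) + 2^(-4) + 2^(-5) + 2^(-5) + 2^(-5)
    = 0.5 + 0.5 + 0.0625 + 0.0625 + 0.03125 + 0.03125 + 0.03125
    = 39/32 = 1.21875
Since 1.21875 > 1, Kraft's inequality is NOT satisfied.
A prefix code with these lengths CANNOT exist.

Kraft sum = 1.21875. Not satisfied.


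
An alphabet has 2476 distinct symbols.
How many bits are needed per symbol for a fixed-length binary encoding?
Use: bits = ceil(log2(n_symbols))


log2(2476) = 11.2738
Bracket: 2^11 = 2048 < 2476 <= 2^12 = 4096
So ceil(log2(2476)) = 12

bits = ceil(log2(2476)) = ceil(11.2738) = 12 bits


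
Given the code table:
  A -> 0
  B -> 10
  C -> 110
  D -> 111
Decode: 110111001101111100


Decoding:
110 -> C
111 -> D
0 -> A
0 -> A
110 -> C
111 -> D
110 -> C
0 -> A


Result: CDAACDCA


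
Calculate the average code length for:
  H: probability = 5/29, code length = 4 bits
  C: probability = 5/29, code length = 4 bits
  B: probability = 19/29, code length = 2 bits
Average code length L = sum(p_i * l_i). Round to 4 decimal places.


Weighted contributions p_i * l_i:
  H: (5/29) * 4 = 20/29
  C: (5/29) * 4 = 20/29
  B: (19/29) * 2 = 38/29
Sum = (20 + 20 + 38)/29 = 78/29

L = 78/29 = 2.6897 bits/symbol


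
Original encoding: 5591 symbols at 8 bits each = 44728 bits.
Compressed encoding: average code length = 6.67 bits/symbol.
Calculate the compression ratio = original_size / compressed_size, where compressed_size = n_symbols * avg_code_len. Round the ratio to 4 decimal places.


original_size = n_symbols * orig_bits = 5591 * 8 = 44728 bits
compressed_size = n_symbols * avg_code_len = 5591 * 6.67 = 37291.97 bits
ratio = original_size / compressed_size = 44728 / 37291.97 = 1.1994

Compression ratio = 1.1994


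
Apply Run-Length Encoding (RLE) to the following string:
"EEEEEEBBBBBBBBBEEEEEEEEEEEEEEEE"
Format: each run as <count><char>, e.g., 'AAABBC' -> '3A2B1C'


Scanning runs left to right:
  i=0: run of 'E' x 6 -> '6E'
  i=6: run of 'B' x 9 -> '9B'
  i=15: run of 'E' x 16 -> '16E'

RLE = 6E9B16E


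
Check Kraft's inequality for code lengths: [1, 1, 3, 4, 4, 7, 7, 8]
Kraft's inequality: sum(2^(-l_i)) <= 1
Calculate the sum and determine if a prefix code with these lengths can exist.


Sum = 2^(-1) + 2^(-1) + 2^(-3) + 2^(-4) + 2^(-4) + 2^(-7) + 2^(-7) + 2^(-8)
    = 0.5 + 0.5 + 0.125 + 0.0625 + 0.0625 + 0.0078125 + 0.0078125 + 0.00390625
    = 325/256 = 1.26953125
Since 1.26953125 > 1, Kraft's inequality is NOT satisfied.
A prefix code with these lengths CANNOT exist.

Kraft sum = 1.26953125. Not satisfied.


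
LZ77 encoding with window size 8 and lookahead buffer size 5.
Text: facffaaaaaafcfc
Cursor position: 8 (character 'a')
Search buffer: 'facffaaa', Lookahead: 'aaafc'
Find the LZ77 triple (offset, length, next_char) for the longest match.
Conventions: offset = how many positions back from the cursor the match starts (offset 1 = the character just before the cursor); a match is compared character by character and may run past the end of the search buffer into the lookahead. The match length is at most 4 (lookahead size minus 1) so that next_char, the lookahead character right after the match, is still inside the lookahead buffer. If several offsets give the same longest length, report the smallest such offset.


Try each offset into the search buffer:
  offset=1 (pos 7, char 'a'): match length 3
  offset=2 (pos 6, char 'a'): match length 3
  offset=3 (pos 5, char 'a'): match length 3
  offset=4 (pos 4, char 'f'): match length 0
  offset=5 (pos 3, char 'f'): match length 0
  offset=6 (pos 2, char 'c'): match length 0
  offset=7 (pos 1, char 'a'): match length 1
  offset=8 (pos 0, char 'f'): match length 0
Longest match has length 3, found at offsets 1, 2, 3; take the smallest, offset 1.
next_char = character at position 8 + 3 = 11 -> 'f'

Best match: offset=1, length=3 (matching 'aaa' starting at position 7)
LZ77 triple: (1, 3, 'f')


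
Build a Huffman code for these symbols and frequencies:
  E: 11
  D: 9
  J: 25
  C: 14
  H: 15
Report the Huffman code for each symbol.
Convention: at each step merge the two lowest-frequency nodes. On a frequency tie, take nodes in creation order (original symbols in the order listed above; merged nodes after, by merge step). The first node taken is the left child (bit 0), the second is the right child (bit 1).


Huffman tree construction:
Step 1: Merge D(9) + E(11) = 20
Step 2: Merge C(14) + H(15) = 29
Step 3: Merge (D+E)(20) + J(25) = 45
Step 4: Merge (C+H)(29) + ((D+E)+J)(45) = 74
Read each symbol's code off the tree from the root (left child = 0, right child = 1).

Codes:
  E: 101 (length 3)
  D: 100 (length 3)
  J: 11 (length 2)
  C: 00 (length 2)
  H: 01 (length 2)
Average code length: 168/74 = 2.2703 bits/symbol


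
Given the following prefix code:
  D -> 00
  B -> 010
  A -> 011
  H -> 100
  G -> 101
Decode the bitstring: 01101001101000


Decoding step by step:
Bits 011 -> A
Bits 010 -> B
Bits 011 -> A
Bits 010 -> B
Bits 00 -> D


Decoded message: ABABD


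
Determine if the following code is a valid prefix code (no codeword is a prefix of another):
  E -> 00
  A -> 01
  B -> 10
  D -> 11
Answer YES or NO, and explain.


Checking each pair (does one codeword prefix another?):
  E='00' vs A='01': no prefix
  E='00' vs B='10': no prefix
  E='00' vs D='11': no prefix
  A='01' vs E='00': no prefix
  A='01' vs B='10': no prefix
  A='01' vs D='11': no prefix
  B='10' vs E='00': no prefix
  B='10' vs A='01': no prefix
  B='10' vs D='11': no prefix
  D='11' vs E='00': no prefix
  D='11' vs A='01': no prefix
  D='11' vs B='10': no prefix
No violation found over all pairs.

YES -- this is a valid prefix code. No codeword is a prefix of any other codeword.


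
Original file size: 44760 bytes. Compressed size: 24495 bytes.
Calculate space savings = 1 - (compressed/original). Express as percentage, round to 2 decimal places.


ratio = compressed/original = 24495/44760 = 0.547252
savings = 1 - ratio = 1 - 0.547252 = 0.452748
as a percentage: 0.452748 * 100 = 45.27%

Space savings = 1 - 24495/44760 = 45.27%


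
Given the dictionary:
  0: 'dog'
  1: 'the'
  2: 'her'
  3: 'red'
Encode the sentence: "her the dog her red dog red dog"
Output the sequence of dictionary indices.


Look up each word in the dictionary:
  'her' -> 2
  'the' -> 1
  'dog' -> 0
  'her' -> 2
  'red' -> 3
  'dog' -> 0
  'red' -> 3
  'dog' -> 0

Encoded: [2, 1, 0, 2, 3, 0, 3, 0]


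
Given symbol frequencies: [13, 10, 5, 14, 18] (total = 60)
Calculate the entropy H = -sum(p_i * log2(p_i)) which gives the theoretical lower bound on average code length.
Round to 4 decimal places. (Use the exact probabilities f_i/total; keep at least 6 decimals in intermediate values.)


Per-symbol terms -p_i * log2(p_i) with p_i = f_i/60:
  p = 13/60 = 0.216667: log2(p) = -2.206451, -p*log2(p) = 0.478064
  p = 10/60 = 0.166667: log2(p) = -2.584963, -p*log2(p) = 0.430827
  p = 5/60 = 0.083333: log2(p) = -3.584963, -p*log2(p) = 0.298747
  p = 14/60 = 0.233333: log2(p) = -2.099536, -p*log2(p) = 0.489892
  p = 18/60 = 0.300000: log2(p) = -1.736966, -p*log2(p) = 0.521090
H = 0.478064 + 0.430827 + 0.298747 + 0.489892 + 0.521090 = 2.218620

H = 2.2186 bits/symbol


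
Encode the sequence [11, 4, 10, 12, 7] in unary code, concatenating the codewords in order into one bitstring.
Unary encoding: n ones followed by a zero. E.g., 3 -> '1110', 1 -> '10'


Encode each number as n ones followed by a terminating 0:
  11 -> 111111111110 (12 bits)
  4 -> 11110 (5 bits)
  10 -> 11111111110 (11 bits)
  12 -> 1111111111110 (13 bits)
  7 -> 11111110 (8 bits)
Total length = 12 + 5 + 11 + 13 + 8 = 49 bits.

Unary([11, 4, 10, 12, 7]) = 1111111111101111011111111110111111111111011111110 (49 bits)


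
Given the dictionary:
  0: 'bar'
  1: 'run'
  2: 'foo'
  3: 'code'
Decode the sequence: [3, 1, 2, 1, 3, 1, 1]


Look up each index in the dictionary:
  3 -> 'code'
  1 -> 'run'
  2 -> 'foo'
  1 -> 'run'
  3 -> 'code'
  1 -> 'run'
  1 -> 'run'

Decoded: "code run foo run code run run"


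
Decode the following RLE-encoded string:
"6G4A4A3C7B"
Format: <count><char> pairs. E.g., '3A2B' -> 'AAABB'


Expanding each <count><char> pair:
  6G -> 'GGGGGG'
  4A -> 'AAAA'
  4A -> 'AAAA'
  3C -> 'CCC'
  7B -> 'BBBBBBB'

Decoded = GGGGGGAAAAAAAACCCBBBBBBB


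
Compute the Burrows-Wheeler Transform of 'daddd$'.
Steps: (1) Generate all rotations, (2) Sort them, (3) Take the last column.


Rotations (sorted):
  0: $daddd -> last char: d
  1: addd$d -> last char: d
  2: d$dadd -> last char: d
  3: daddd$ -> last char: $
  4: dd$dad -> last char: d
  5: ddd$da -> last char: a


BWT = ddd$da


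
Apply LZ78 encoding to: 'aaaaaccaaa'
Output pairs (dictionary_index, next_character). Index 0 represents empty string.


LZ78 encoding steps:
Dictionary: {0: ''}
Step 1: w='' (idx 0), next='a' -> output (0, 'a'), add 'a' as idx 1
Step 2: w='a' (idx 1), next='a' -> output (1, 'a'), add 'aa' as idx 2
Step 3: w='aa' (idx 2), next='c' -> output (2, 'c'), add 'aac' as idx 3
Step 4: w='' (idx 0), next='c' -> output (0, 'c'), add 'c' as idx 4
Step 5: w='aa' (idx 2), next='a' -> output (2, 'a'), add 'aaa' as idx 5


Encoded: [(0, 'a'), (1, 'a'), (2, 'c'), (0, 'c'), (2, 'a')]


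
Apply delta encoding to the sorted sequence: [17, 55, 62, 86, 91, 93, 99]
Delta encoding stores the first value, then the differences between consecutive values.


First value: 17
Deltas:
  55 - 17 = 38
  62 - 55 = 7
  86 - 62 = 24
  91 - 86 = 5
  93 - 91 = 2
  99 - 93 = 6


Delta encoded: [17, 38, 7, 24, 5, 2, 6]


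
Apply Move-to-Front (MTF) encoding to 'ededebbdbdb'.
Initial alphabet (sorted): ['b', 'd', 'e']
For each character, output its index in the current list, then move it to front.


MTF encoding:
'e': index 2 in ['b', 'd', 'e'] -> ['e', 'b', 'd']
'd': index 2 in ['e', 'b', 'd'] -> ['d', 'e', 'b']
'e': index 1 in ['d', 'e', 'b'] -> ['e', 'd', 'b']
'd': index 1 in ['e', 'd', 'b'] -> ['d', 'e', 'b']
'e': index 1 in ['d', 'e', 'b'] -> ['e', 'd', 'b']
'b': index 2 in ['e', 'd', 'b'] -> ['b', 'e', 'd']
'b': index 0 in ['b', 'e', 'd'] -> ['b', 'e', 'd']
'd': index 2 in ['b', 'e', 'd'] -> ['d', 'b', 'e']
'b': index 1 in ['d', 'b', 'e'] -> ['b', 'd', 'e']
'd': index 1 in ['b', 'd', 'e'] -> ['d', 'b', 'e']
'b': index 1 in ['d', 'b', 'e'] -> ['b', 'd', 'e']


Output: [2, 2, 1, 1, 1, 2, 0, 2, 1, 1, 1]


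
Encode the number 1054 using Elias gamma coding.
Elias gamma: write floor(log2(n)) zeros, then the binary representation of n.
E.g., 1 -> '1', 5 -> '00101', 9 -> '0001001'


num_bits = floor(log2(1054)) + 1 = 11
leading_zeros = num_bits - 1 = 10
binary(1054) = 10000011110

Elias gamma(1054) = '0000000000' + '10000011110' = 000000000010000011110 (21 bits)


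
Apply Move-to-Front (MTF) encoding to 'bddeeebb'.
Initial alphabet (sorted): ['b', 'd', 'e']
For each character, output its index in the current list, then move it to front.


MTF encoding:
'b': index 0 in ['b', 'd', 'e'] -> ['b', 'd', 'e']
'd': index 1 in ['b', 'd', 'e'] -> ['d', 'b', 'e']
'd': index 0 in ['d', 'b', 'e'] -> ['d', 'b', 'e']
'e': index 2 in ['d', 'b', 'e'] -> ['e', 'd', 'b']
'e': index 0 in ['e', 'd', 'b'] -> ['e', 'd', 'b']
'e': index 0 in ['e', 'd', 'b'] -> ['e', 'd', 'b']
'b': index 2 in ['e', 'd', 'b'] -> ['b', 'e', 'd']
'b': index 0 in ['b', 'e', 'd'] -> ['b', 'e', 'd']


Output: [0, 1, 0, 2, 0, 0, 2, 0]


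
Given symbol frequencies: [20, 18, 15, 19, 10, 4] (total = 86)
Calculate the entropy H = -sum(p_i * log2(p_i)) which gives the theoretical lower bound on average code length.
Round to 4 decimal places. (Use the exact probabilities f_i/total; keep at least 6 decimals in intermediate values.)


Per-symbol terms -p_i * log2(p_i) with p_i = f_i/86:
  p = 20/86 = 0.232558: log2(p) = -2.104337, -p*log2(p) = 0.489381
  p = 18/86 = 0.209302: log2(p) = -2.256340, -p*log2(p) = 0.472257
  p = 15/86 = 0.174419: log2(p) = -2.519374, -p*log2(p) = 0.439426
  p = 19/86 = 0.220930: log2(p) = -2.178337, -p*log2(p) = 0.481261
  p = 10/86 = 0.116279: log2(p) = -3.104337, -p*log2(p) = 0.360969
  p = 4/86 = 0.046512: log2(p) = -4.426265, -p*log2(p) = 0.205873
H = 0.489381 + 0.472257 + 0.439426 + 0.481261 + 0.360969 + 0.205873 = 2.449167

H = 2.4492 bits/symbol


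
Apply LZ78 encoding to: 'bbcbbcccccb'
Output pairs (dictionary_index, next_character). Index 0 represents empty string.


LZ78 encoding steps:
Dictionary: {0: ''}
Step 1: w='' (idx 0), next='b' -> output (0, 'b'), add 'b' as idx 1
Step 2: w='b' (idx 1), next='c' -> output (1, 'c'), add 'bc' as idx 2
Step 3: w='b' (idx 1), next='b' -> output (1, 'b'), add 'bb' as idx 3
Step 4: w='' (idx 0), next='c' -> output (0, 'c'), add 'c' as idx 4
Step 5: w='c' (idx 4), next='c' -> output (4, 'c'), add 'cc' as idx 5
Step 6: w='cc' (idx 5), next='b' -> output (5, 'b'), add 'ccb' as idx 6


Encoded: [(0, 'b'), (1, 'c'), (1, 'b'), (0, 'c'), (4, 'c'), (5, 'b')]


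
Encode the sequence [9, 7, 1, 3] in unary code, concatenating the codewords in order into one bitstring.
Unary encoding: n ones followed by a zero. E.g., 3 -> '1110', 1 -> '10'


Encode each number as n ones followed by a terminating 0:
  9 -> 1111111110 (10 bits)
  7 -> 11111110 (8 bits)
  1 -> 10 (2 bits)
  3 -> 1110 (4 bits)
Total length = 10 + 8 + 2 + 4 = 24 bits.

Unary([9, 7, 1, 3]) = 111111111011111110101110 (24 bits)


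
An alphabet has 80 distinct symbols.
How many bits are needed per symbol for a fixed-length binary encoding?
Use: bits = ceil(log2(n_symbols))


log2(80) = 6.3219
Bracket: 2^6 = 64 < 80 <= 2^7 = 128
So ceil(log2(80)) = 7

bits = ceil(log2(80)) = ceil(6.3219) = 7 bits


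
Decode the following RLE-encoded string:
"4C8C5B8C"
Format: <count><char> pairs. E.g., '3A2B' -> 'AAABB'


Expanding each <count><char> pair:
  4C -> 'CCCC'
  8C -> 'CCCCCCCC'
  5B -> 'BBBBB'
  8C -> 'CCCCCCCC'

Decoded = CCCCCCCCCCCCBBBBBCCCCCCCC


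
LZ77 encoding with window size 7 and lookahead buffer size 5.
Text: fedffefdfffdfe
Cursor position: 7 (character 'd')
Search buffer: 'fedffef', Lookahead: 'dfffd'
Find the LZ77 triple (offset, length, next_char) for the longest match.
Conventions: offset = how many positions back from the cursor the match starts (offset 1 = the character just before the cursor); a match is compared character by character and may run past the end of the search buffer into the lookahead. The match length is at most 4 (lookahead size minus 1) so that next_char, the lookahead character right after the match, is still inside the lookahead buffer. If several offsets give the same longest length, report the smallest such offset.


Try each offset into the search buffer:
  offset=1 (pos 6, char 'f'): match length 0
  offset=2 (pos 5, char 'e'): match length 0
  offset=3 (pos 4, char 'f'): match length 0
  offset=4 (pos 3, char 'f'): match length 0
  offset=5 (pos 2, char 'd'): match length 3
  offset=6 (pos 1, char 'e'): match length 0
  offset=7 (pos 0, char 'f'): match length 0
Longest match has length 3 at offset 5.
next_char = character at position 7 + 3 = 10 -> 'f'

Best match: offset=5, length=3 (matching 'dff' starting at position 2)
LZ77 triple: (5, 3, 'f')


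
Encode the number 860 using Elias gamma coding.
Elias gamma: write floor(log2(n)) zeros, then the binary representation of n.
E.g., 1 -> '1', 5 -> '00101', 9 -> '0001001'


num_bits = floor(log2(860)) + 1 = 10
leading_zeros = num_bits - 1 = 9
binary(860) = 1101011100

Elias gamma(860) = '000000000' + '1101011100' = 0000000001101011100 (19 bits)


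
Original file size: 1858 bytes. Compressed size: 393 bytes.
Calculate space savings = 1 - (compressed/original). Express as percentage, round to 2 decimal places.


ratio = compressed/original = 393/1858 = 0.211518
savings = 1 - ratio = 1 - 0.211518 = 0.788482
as a percentage: 0.788482 * 100 = 78.85%

Space savings = 1 - 393/1858 = 78.85%


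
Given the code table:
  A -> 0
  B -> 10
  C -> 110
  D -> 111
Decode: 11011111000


Decoding:
110 -> C
111 -> D
110 -> C
0 -> A
0 -> A


Result: CDCAA


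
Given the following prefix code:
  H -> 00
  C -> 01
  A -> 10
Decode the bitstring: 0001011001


Decoding step by step:
Bits 00 -> H
Bits 01 -> C
Bits 01 -> C
Bits 10 -> A
Bits 01 -> C


Decoded message: HCCAC


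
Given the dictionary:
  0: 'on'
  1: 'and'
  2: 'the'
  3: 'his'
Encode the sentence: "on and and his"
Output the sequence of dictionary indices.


Look up each word in the dictionary:
  'on' -> 0
  'and' -> 1
  'and' -> 1
  'his' -> 3

Encoded: [0, 1, 1, 3]


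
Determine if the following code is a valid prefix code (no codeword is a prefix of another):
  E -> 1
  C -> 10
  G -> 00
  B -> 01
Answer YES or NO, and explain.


Checking each pair (does one codeword prefix another?):
  E='1' vs C='10': prefix -- VIOLATION

NO -- this is NOT a valid prefix code. E (1) is a prefix of C (10).


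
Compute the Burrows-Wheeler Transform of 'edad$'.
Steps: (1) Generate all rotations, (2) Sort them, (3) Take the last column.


Rotations (sorted):
  0: $edad -> last char: d
  1: ad$ed -> last char: d
  2: d$eda -> last char: a
  3: dad$e -> last char: e
  4: edad$ -> last char: $


BWT = ddae$


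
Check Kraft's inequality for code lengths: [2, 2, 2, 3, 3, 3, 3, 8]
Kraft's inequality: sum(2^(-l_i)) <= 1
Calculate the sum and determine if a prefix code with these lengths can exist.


Sum = 2^(-2) + 2^(-2) + 2^(-2) + 2^(-3) + 2^(-3) + 2^(-3) + 2^(-3) + 2^(-8)
    = 0.25 + 0.25 + 0.25 + 0.125 + 0.125 + 0.125 + 0.125 + 0.00390625
    = 321/256 = 1.25390625
Since 1.25390625 > 1, Kraft's inequality is NOT satisfied.
A prefix code with these lengths CANNOT exist.

Kraft sum = 1.25390625. Not satisfied.


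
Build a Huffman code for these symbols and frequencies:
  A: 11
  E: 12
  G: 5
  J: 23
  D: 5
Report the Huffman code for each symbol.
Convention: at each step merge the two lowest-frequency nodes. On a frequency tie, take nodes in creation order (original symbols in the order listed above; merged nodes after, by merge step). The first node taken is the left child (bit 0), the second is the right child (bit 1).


Huffman tree construction:
Step 1: Merge G(5) + D(5) = 10
Step 2: Merge (G+D)(10) + A(11) = 21
Step 3: Merge E(12) + ((G+D)+A)(21) = 33
Step 4: Merge J(23) + (E+((G+D)+A))(33) = 56
Read each symbol's code off the tree from the root (left child = 0, right child = 1).

Codes:
  A: 111 (length 3)
  E: 10 (length 2)
  G: 1100 (length 4)
  J: 0 (length 1)
  D: 1101 (length 4)
Average code length: 120/56 = 2.1429 bits/symbol


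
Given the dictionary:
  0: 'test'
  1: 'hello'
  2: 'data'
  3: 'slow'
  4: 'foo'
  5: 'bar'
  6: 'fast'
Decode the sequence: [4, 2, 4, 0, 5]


Look up each index in the dictionary:
  4 -> 'foo'
  2 -> 'data'
  4 -> 'foo'
  0 -> 'test'
  5 -> 'bar'

Decoded: "foo data foo test bar"


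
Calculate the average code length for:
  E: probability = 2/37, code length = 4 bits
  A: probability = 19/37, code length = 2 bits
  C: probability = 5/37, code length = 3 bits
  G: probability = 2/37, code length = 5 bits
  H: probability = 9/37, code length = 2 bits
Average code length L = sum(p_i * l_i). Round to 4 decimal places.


Weighted contributions p_i * l_i:
  E: (2/37) * 4 = 8/37
  A: (19/37) * 2 = 38/37
  C: (5/37) * 3 = 15/37
  G: (2/37) * 5 = 10/37
  H: (9/37) * 2 = 18/37
Sum = (8 + 38 + 15 + 10 + 18)/37 = 89/37

L = 89/37 = 2.4054 bits/symbol


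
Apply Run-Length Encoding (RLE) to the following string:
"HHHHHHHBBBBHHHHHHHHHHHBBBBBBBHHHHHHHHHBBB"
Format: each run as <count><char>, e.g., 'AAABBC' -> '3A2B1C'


Scanning runs left to right:
  i=0: run of 'H' x 7 -> '7H'
  i=7: run of 'B' x 4 -> '4B'
  i=11: run of 'H' x 11 -> '11H'
  i=22: run of 'B' x 7 -> '7B'
  i=29: run of 'H' x 9 -> '9H'
  i=38: run of 'B' x 3 -> '3B'

RLE = 7H4B11H7B9H3B


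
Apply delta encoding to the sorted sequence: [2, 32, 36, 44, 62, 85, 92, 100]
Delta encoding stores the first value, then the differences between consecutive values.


First value: 2
Deltas:
  32 - 2 = 30
  36 - 32 = 4
  44 - 36 = 8
  62 - 44 = 18
  85 - 62 = 23
  92 - 85 = 7
  100 - 92 = 8


Delta encoded: [2, 30, 4, 8, 18, 23, 7, 8]


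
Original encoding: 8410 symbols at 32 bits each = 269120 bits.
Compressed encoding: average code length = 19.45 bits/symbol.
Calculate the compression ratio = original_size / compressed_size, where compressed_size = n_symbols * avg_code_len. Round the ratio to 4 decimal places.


original_size = n_symbols * orig_bits = 8410 * 32 = 269120 bits
compressed_size = n_symbols * avg_code_len = 8410 * 19.45 = 163574.5 bits
ratio = original_size / compressed_size = 269120 / 163574.5 = 1.6452

Compression ratio = 1.6452


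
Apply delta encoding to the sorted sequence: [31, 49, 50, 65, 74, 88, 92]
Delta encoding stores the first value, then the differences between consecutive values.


First value: 31
Deltas:
  49 - 31 = 18
  50 - 49 = 1
  65 - 50 = 15
  74 - 65 = 9
  88 - 74 = 14
  92 - 88 = 4


Delta encoded: [31, 18, 1, 15, 9, 14, 4]


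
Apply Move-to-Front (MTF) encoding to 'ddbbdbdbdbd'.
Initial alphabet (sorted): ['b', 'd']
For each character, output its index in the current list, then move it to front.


MTF encoding:
'd': index 1 in ['b', 'd'] -> ['d', 'b']
'd': index 0 in ['d', 'b'] -> ['d', 'b']
'b': index 1 in ['d', 'b'] -> ['b', 'd']
'b': index 0 in ['b', 'd'] -> ['b', 'd']
'd': index 1 in ['b', 'd'] -> ['d', 'b']
'b': index 1 in ['d', 'b'] -> ['b', 'd']
'd': index 1 in ['b', 'd'] -> ['d', 'b']
'b': index 1 in ['d', 'b'] -> ['b', 'd']
'd': index 1 in ['b', 'd'] -> ['d', 'b']
'b': index 1 in ['d', 'b'] -> ['b', 'd']
'd': index 1 in ['b', 'd'] -> ['d', 'b']


Output: [1, 0, 1, 0, 1, 1, 1, 1, 1, 1, 1]


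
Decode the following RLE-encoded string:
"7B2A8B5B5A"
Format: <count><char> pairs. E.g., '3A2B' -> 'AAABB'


Expanding each <count><char> pair:
  7B -> 'BBBBBBB'
  2A -> 'AA'
  8B -> 'BBBBBBBB'
  5B -> 'BBBBB'
  5A -> 'AAAAA'

Decoded = BBBBBBBAABBBBBBBBBBBBBAAAAA


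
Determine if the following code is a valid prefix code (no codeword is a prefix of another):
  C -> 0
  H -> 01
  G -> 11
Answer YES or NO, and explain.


Checking each pair (does one codeword prefix another?):
  C='0' vs H='01': prefix -- VIOLATION

NO -- this is NOT a valid prefix code. C (0) is a prefix of H (01).


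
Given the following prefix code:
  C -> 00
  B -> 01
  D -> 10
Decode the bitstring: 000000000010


Decoding step by step:
Bits 00 -> C
Bits 00 -> C
Bits 00 -> C
Bits 00 -> C
Bits 00 -> C
Bits 10 -> D


Decoded message: CCCCCD


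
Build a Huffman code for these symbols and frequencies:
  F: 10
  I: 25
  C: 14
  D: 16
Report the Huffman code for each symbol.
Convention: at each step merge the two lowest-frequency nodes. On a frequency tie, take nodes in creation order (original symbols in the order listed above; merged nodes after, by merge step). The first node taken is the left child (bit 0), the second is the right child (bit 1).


Huffman tree construction:
Step 1: Merge F(10) + C(14) = 24
Step 2: Merge D(16) + (F+C)(24) = 40
Step 3: Merge I(25) + (D+(F+C))(40) = 65
Read each symbol's code off the tree from the root (left child = 0, right child = 1).

Codes:
  F: 110 (length 3)
  I: 0 (length 1)
  C: 111 (length 3)
  D: 10 (length 2)
Average code length: 129/65 = 1.9846 bits/symbol


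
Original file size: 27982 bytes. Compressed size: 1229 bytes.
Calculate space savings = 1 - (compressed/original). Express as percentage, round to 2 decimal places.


ratio = compressed/original = 1229/27982 = 0.043921
savings = 1 - ratio = 1 - 0.043921 = 0.956079
as a percentage: 0.956079 * 100 = 95.61%

Space savings = 1 - 1229/27982 = 95.61%


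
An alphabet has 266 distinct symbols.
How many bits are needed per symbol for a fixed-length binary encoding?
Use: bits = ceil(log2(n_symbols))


log2(266) = 8.0553
Bracket: 2^8 = 256 < 266 <= 2^9 = 512
So ceil(log2(266)) = 9

bits = ceil(log2(266)) = ceil(8.0553) = 9 bits


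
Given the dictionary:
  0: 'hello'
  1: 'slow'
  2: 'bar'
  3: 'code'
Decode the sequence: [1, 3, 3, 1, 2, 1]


Look up each index in the dictionary:
  1 -> 'slow'
  3 -> 'code'
  3 -> 'code'
  1 -> 'slow'
  2 -> 'bar'
  1 -> 'slow'

Decoded: "slow code code slow bar slow"


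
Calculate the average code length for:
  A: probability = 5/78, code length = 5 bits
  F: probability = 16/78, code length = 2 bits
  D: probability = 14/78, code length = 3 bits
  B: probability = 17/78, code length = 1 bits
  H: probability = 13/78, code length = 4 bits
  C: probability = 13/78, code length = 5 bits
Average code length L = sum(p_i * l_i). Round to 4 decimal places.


Weighted contributions p_i * l_i:
  A: (5/78) * 5 = 25/78
  F: (16/78) * 2 = 32/78
  D: (14/78) * 3 = 42/78
  B: (17/78) * 1 = 17/78
  H: (13/78) * 4 = 52/78
  C: (13/78) * 5 = 65/78
Sum = (25 + 32 + 42 + 17 + 52 + 65)/78 = 233/78

L = 233/78 = 2.9872 bits/symbol


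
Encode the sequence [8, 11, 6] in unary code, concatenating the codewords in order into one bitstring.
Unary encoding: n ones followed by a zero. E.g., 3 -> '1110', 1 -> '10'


Encode each number as n ones followed by a terminating 0:
  8 -> 111111110 (9 bits)
  11 -> 111111111110 (12 bits)
  6 -> 1111110 (7 bits)
Total length = 9 + 12 + 7 = 28 bits.

Unary([8, 11, 6]) = 1111111101111111111101111110 (28 bits)


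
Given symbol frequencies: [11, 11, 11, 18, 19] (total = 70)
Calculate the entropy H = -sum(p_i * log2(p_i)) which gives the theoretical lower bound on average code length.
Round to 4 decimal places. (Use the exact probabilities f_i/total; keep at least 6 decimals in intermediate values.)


Per-symbol terms -p_i * log2(p_i) with p_i = f_i/70:
  p = 11/70 = 0.157143: log2(p) = -2.669851, -p*log2(p) = 0.419548
  p = 11/70 = 0.157143: log2(p) = -2.669851, -p*log2(p) = 0.419548
  p = 11/70 = 0.157143: log2(p) = -2.669851, -p*log2(p) = 0.419548
  p = 18/70 = 0.257143: log2(p) = -1.959358, -p*log2(p) = 0.503835
  p = 19/70 = 0.271429: log2(p) = -1.881356, -p*log2(p) = 0.510654
H = 0.419548 + 0.419548 + 0.419548 + 0.503835 + 0.510654 = 2.273133

H = 2.2731 bits/symbol


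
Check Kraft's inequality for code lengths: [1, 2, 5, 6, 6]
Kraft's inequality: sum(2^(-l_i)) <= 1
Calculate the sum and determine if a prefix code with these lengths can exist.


Sum = 2^(-1) + 2^(-2) + 2^(-5) + 2^(-6) + 2^(-6)
    = 0.5 + 0.25 + 0.03125 + 0.015625 + 0.015625
    = 52/64 = 0.8125
Since 0.8125 <= 1, Kraft's inequality IS satisfied.
A prefix code with these lengths CAN exist.

Kraft sum = 0.8125. Satisfied.


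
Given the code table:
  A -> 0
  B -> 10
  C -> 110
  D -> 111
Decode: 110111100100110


Decoding:
110 -> C
111 -> D
10 -> B
0 -> A
10 -> B
0 -> A
110 -> C


Result: CDBABAC


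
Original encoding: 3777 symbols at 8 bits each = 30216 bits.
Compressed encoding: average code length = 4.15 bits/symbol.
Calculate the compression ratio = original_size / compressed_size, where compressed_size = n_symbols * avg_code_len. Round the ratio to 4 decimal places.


original_size = n_symbols * orig_bits = 3777 * 8 = 30216 bits
compressed_size = n_symbols * avg_code_len = 3777 * 4.15 = 15674.55 bits
ratio = original_size / compressed_size = 30216 / 15674.55 = 1.9277

Compression ratio = 1.9277


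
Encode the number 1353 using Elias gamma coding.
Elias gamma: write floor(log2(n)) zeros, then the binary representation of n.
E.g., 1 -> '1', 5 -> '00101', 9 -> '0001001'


num_bits = floor(log2(1353)) + 1 = 11
leading_zeros = num_bits - 1 = 10
binary(1353) = 10101001001

Elias gamma(1353) = '0000000000' + '10101001001' = 000000000010101001001 (21 bits)


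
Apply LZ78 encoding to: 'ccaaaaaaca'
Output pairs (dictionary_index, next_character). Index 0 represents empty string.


LZ78 encoding steps:
Dictionary: {0: ''}
Step 1: w='' (idx 0), next='c' -> output (0, 'c'), add 'c' as idx 1
Step 2: w='c' (idx 1), next='a' -> output (1, 'a'), add 'ca' as idx 2
Step 3: w='' (idx 0), next='a' -> output (0, 'a'), add 'a' as idx 3
Step 4: w='a' (idx 3), next='a' -> output (3, 'a'), add 'aa' as idx 4
Step 5: w='aa' (idx 4), next='c' -> output (4, 'c'), add 'aac' as idx 5
Step 6: w='a' (idx 3), end of input -> output (3, '')


Encoded: [(0, 'c'), (1, 'a'), (0, 'a'), (3, 'a'), (4, 'c'), (3, '')]


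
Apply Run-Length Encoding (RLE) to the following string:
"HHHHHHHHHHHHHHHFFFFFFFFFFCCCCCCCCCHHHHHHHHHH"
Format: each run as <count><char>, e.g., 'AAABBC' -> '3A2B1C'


Scanning runs left to right:
  i=0: run of 'H' x 15 -> '15H'
  i=15: run of 'F' x 10 -> '10F'
  i=25: run of 'C' x 9 -> '9C'
  i=34: run of 'H' x 10 -> '10H'

RLE = 15H10F9C10H


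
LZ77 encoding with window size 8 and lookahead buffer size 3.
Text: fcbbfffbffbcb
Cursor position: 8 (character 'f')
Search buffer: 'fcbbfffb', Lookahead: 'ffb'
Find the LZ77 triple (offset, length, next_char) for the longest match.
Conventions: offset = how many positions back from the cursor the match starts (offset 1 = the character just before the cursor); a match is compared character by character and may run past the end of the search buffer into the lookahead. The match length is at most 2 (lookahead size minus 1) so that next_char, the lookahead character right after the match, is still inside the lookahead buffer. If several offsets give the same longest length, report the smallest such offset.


Try each offset into the search buffer:
  offset=1 (pos 7, char 'b'): match length 0
  offset=2 (pos 6, char 'f'): match length 1
  offset=3 (pos 5, char 'f'): match length 2
  offset=4 (pos 4, char 'f'): match length 2
  offset=5 (pos 3, char 'b'): match length 0
  offset=6 (pos 2, char 'b'): match length 0
  offset=7 (pos 1, char 'c'): match length 0
  offset=8 (pos 0, char 'f'): match length 1
Longest match has length 2, found at offsets 3, 4; take the smallest, offset 3.
next_char = character at position 8 + 2 = 10 -> 'b'

Best match: offset=3, length=2 (matching 'ff' starting at position 5)
LZ77 triple: (3, 2, 'b')


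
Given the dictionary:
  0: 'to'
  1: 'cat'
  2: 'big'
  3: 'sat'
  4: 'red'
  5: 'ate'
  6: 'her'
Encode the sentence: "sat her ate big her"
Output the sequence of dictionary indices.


Look up each word in the dictionary:
  'sat' -> 3
  'her' -> 6
  'ate' -> 5
  'big' -> 2
  'her' -> 6

Encoded: [3, 6, 5, 2, 6]


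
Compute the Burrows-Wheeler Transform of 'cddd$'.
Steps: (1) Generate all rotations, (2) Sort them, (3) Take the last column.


Rotations (sorted):
  0: $cddd -> last char: d
  1: cddd$ -> last char: $
  2: d$cdd -> last char: d
  3: dd$cd -> last char: d
  4: ddd$c -> last char: c


BWT = d$ddc


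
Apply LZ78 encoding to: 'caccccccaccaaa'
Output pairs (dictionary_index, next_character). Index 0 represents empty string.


LZ78 encoding steps:
Dictionary: {0: ''}
Step 1: w='' (idx 0), next='c' -> output (0, 'c'), add 'c' as idx 1
Step 2: w='' (idx 0), next='a' -> output (0, 'a'), add 'a' as idx 2
Step 3: w='c' (idx 1), next='c' -> output (1, 'c'), add 'cc' as idx 3
Step 4: w='cc' (idx 3), next='c' -> output (3, 'c'), add 'ccc' as idx 4
Step 5: w='c' (idx 1), next='a' -> output (1, 'a'), add 'ca' as idx 5
Step 6: w='cc' (idx 3), next='a' -> output (3, 'a'), add 'cca' as idx 6
Step 7: w='a' (idx 2), next='a' -> output (2, 'a'), add 'aa' as idx 7


Encoded: [(0, 'c'), (0, 'a'), (1, 'c'), (3, 'c'), (1, 'a'), (3, 'a'), (2, 'a')]


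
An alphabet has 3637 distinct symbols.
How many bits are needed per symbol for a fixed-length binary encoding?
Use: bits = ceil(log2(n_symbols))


log2(3637) = 11.8285
Bracket: 2^11 = 2048 < 3637 <= 2^12 = 4096
So ceil(log2(3637)) = 12

bits = ceil(log2(3637)) = ceil(11.8285) = 12 bits


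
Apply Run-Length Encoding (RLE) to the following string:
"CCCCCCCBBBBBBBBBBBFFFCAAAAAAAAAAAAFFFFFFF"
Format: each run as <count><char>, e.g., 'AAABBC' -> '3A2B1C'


Scanning runs left to right:
  i=0: run of 'C' x 7 -> '7C'
  i=7: run of 'B' x 11 -> '11B'
  i=18: run of 'F' x 3 -> '3F'
  i=21: run of 'C' x 1 -> '1C'
  i=22: run of 'A' x 12 -> '12A'
  i=34: run of 'F' x 7 -> '7F'

RLE = 7C11B3F1C12A7F


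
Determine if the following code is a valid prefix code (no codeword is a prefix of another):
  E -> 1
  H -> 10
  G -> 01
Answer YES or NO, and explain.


Checking each pair (does one codeword prefix another?):
  E='1' vs H='10': prefix -- VIOLATION

NO -- this is NOT a valid prefix code. E (1) is a prefix of H (10).


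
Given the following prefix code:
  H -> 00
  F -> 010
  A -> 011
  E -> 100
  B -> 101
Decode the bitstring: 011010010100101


Decoding step by step:
Bits 011 -> A
Bits 010 -> F
Bits 010 -> F
Bits 100 -> E
Bits 101 -> B


Decoded message: AFFEB


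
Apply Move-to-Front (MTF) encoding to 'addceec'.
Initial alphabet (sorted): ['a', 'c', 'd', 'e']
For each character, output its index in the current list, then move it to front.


MTF encoding:
'a': index 0 in ['a', 'c', 'd', 'e'] -> ['a', 'c', 'd', 'e']
'd': index 2 in ['a', 'c', 'd', 'e'] -> ['d', 'a', 'c', 'e']
'd': index 0 in ['d', 'a', 'c', 'e'] -> ['d', 'a', 'c', 'e']
'c': index 2 in ['d', 'a', 'c', 'e'] -> ['c', 'd', 'a', 'e']
'e': index 3 in ['c', 'd', 'a', 'e'] -> ['e', 'c', 'd', 'a']
'e': index 0 in ['e', 'c', 'd', 'a'] -> ['e', 'c', 'd', 'a']
'c': index 1 in ['e', 'c', 'd', 'a'] -> ['c', 'e', 'd', 'a']


Output: [0, 2, 0, 2, 3, 0, 1]


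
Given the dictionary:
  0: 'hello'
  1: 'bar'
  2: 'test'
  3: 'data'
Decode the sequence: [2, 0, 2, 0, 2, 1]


Look up each index in the dictionary:
  2 -> 'test'
  0 -> 'hello'
  2 -> 'test'
  0 -> 'hello'
  2 -> 'test'
  1 -> 'bar'

Decoded: "test hello test hello test bar"


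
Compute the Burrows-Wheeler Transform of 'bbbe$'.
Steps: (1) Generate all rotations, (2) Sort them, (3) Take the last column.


Rotations (sorted):
  0: $bbbe -> last char: e
  1: bbbe$ -> last char: $
  2: bbe$b -> last char: b
  3: be$bb -> last char: b
  4: e$bbb -> last char: b


BWT = e$bbb


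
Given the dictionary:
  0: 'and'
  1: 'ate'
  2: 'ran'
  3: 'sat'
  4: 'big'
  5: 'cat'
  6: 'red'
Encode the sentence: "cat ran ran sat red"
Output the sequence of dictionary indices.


Look up each word in the dictionary:
  'cat' -> 5
  'ran' -> 2
  'ran' -> 2
  'sat' -> 3
  'red' -> 6

Encoded: [5, 2, 2, 3, 6]


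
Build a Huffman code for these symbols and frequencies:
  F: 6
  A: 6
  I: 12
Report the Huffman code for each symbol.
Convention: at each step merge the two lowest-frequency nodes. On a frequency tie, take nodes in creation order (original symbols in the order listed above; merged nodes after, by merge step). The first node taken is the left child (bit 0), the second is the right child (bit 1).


Huffman tree construction:
Step 1: Merge F(6) + A(6) = 12
Step 2: Merge I(12) + (F+A)(12) = 24
Read each symbol's code off the tree from the root (left child = 0, right child = 1).

Codes:
  F: 10 (length 2)
  A: 11 (length 2)
  I: 0 (length 1)
Average code length: 36/24 = 1.5000 bits/symbol
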